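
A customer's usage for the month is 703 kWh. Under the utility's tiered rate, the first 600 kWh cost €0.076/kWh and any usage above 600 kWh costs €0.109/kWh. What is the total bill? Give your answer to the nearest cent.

€56.83

First 600 kWh × €0.076 = €45.60
Remaining 103 kWh × €0.109 = €11.23
Total = €56.83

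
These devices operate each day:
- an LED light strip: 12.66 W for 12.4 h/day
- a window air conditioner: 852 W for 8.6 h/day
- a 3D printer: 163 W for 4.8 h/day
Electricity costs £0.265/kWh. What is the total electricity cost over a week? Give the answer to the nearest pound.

£15

LED light strip: 12.66 W × 12.4 h × 7 d = 1,099 Wh = 1.099 kWh
window air conditioner: 852 W × 8.6 h × 7 d = 51,290 Wh = 51.29 kWh
3D printer: 163 W × 4.8 h × 7 d = 5,477 Wh = 5.477 kWh
Total energy = 1.099 + 51.29 + 5.477 = 57.87 kWh
Cost = 57.87 kWh × £0.265 = £15.33 ≈ £15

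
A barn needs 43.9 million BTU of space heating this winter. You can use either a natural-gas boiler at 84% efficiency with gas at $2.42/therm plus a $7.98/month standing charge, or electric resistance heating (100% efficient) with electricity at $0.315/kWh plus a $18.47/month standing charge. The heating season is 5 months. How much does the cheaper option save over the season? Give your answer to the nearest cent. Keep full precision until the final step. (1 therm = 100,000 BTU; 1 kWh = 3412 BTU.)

Heat load = 43.9 × 10⁶ BTU = 43,900,000 BTU
Gas: input = 43,900,000 / 0.84 = 52,261,905 BTU = 522.6 therm → 522.6 × $2.42 = $1,264.74; + 5 × $7.98 standing = $1,304.64
Electric: 43,900,000 BTU / 3412 = 12,870 kWh → × $0.315 = $4,052.90; + 5 × $18.47 standing = $4,145.25
Difference = |$1,304.64 − $4,145.25| = $2,840.61

$2840.61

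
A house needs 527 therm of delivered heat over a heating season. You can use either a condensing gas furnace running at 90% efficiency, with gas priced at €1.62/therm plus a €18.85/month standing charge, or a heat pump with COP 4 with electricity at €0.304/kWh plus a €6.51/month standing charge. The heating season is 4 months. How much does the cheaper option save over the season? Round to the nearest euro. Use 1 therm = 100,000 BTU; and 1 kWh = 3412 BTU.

Heat load = 527 therm × 100,000 = 52,700,000 BTU
Gas: input = 52,700,000 / 0.90 = 58,555,556 BTU = 585.6 therm → 585.6 × €1.62 = €948.60; + 4 × €18.85 standing = €1,024.00
Heat pump: 52,700,000 BTU / 3412 = 15,450 kWh heat; / 4 = 3,861 kWh in → × €0.304 = €1,173.86; + 4 × €6.51 standing = €1,199.90
Difference = |€1,024.00 − €1,199.90| = €175.90 ≈ €176

€176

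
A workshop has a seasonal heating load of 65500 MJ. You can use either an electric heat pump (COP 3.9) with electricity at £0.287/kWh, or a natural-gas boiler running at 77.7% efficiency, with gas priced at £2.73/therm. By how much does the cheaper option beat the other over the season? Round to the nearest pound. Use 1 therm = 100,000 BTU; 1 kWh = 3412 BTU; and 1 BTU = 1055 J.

Heat load = 65500 MJ = 65,500,000,000 J / 1055 = 62,085,308 BTU
Gas: input = 62,085,308 / 0.777 = 79,903,871 BTU = 799 therm → 799 × £2.73 = £2,181.38
Heat pump: 62,085,308 BTU / 3412 = 18,200 kWh heat; / 3.9 = 4,666 kWh in → × £0.287 = £1,339.05
Difference = |£2,181.38 − £1,339.05| = £842.32 ≈ £842

£842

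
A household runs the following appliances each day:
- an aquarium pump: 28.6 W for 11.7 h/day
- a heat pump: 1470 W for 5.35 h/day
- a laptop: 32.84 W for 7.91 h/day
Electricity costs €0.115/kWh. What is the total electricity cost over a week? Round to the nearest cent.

aquarium pump: 28.6 W × 11.7 h × 7 d = 2,342 Wh = 2.342 kWh
heat pump: 1470 W × 5.35 h × 7 d = 55,051 Wh = 55.05 kWh
laptop: 32.84 W × 7.91 h × 7 d = 1,818 Wh = 1.818 kWh
Total energy = 2.342 + 55.05 + 1.818 = 59.21 kWh
Cost = 59.21 kWh × €0.115 = €6.81

€6.81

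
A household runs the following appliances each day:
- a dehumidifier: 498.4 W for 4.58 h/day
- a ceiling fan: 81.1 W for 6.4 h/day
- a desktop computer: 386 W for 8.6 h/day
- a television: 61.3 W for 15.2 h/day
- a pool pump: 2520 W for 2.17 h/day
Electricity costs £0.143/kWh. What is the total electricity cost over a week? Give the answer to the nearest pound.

dehumidifier: 498.4 W × 4.58 h × 7 d = 15,979 Wh = 15.98 kWh
ceiling fan: 81.1 W × 6.4 h × 7 d = 3,633 Wh = 3.633 kWh
desktop computer: 386 W × 8.6 h × 7 d = 23,237 Wh = 23.24 kWh
television: 61.3 W × 15.2 h × 7 d = 6,522 Wh = 6.522 kWh
pool pump: 2520 W × 2.17 h × 7 d = 38,279 Wh = 38.28 kWh
Total energy = 15.98 + 3.633 + 23.24 + 6.522 + 38.28 = 87.65 kWh
Cost = 87.65 kWh × £0.143 = £12.53 ≈ £13

£13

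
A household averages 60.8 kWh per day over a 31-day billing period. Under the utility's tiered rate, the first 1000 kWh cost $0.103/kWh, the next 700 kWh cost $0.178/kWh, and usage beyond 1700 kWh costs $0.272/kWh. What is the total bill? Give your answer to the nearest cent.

Usage = 60.8 kWh/day × 31 days = 1884.8 kWh
First 1000 kWh × $0.103 = $103.00
Next 700 kWh × $0.178 = $124.60
Remaining 184.8 kWh × $0.272 = $50.27
Total = $277.87

$277.87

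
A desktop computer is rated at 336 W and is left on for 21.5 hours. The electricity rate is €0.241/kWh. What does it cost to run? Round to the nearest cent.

Energy = 336 W × 21.5 h = 7,224 Wh = 7.224 kWh
Cost = 7.224 kWh × €0.241/kWh = €1.74

€1.74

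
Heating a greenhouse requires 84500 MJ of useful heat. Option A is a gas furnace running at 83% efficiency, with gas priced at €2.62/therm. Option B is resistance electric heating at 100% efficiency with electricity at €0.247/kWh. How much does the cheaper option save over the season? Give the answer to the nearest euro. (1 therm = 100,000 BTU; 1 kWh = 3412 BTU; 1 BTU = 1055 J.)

€3270

Heat load = 84500 MJ = 84,500,000,000 J / 1055 = 80,094,787 BTU
Gas: input = 80,094,787 / 0.83 = 96,499,743 BTU = 965 therm → 965 × €2.62 = €2,528.29
Electric: 80,094,787 BTU / 3412 = 23,470 kWh → × €0.247 = €5,798.19
Difference = |€2,528.29 − €5,798.19| = €3,269.89 ≈ €3270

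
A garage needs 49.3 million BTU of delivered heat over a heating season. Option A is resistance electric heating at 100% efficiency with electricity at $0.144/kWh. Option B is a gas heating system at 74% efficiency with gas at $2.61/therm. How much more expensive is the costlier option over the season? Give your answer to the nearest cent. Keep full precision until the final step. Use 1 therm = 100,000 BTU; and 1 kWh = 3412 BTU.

Heat load = 49.3 × 10⁶ BTU = 49,300,000 BTU
Gas: input = 49,300,000 / 0.74 = 66,621,622 BTU = 666.2 therm → 666.2 × $2.61 = $1,738.82
Electric: 49,300,000 BTU / 3412 = 14,450 kWh → × $0.144 = $2,080.66
Difference = |$1,738.82 − $2,080.66| = $341.83

$341.83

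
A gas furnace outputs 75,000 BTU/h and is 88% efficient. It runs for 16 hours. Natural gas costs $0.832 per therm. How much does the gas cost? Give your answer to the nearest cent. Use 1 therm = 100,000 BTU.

$11.35

Heat delivered = 75,000 BTU/h × 16 h = 1,200,000 BTU
Gas input = 1,200,000 / 0.880 = 1,363,636 BTU
= 1,363,636 / 100,000 = 13.64 therm
Cost = 13.64 × $0.832/therm = $11.35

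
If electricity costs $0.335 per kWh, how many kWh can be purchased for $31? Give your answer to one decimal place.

$31 / $0.335 per kWh = 92.54 kWh

92.5 kWh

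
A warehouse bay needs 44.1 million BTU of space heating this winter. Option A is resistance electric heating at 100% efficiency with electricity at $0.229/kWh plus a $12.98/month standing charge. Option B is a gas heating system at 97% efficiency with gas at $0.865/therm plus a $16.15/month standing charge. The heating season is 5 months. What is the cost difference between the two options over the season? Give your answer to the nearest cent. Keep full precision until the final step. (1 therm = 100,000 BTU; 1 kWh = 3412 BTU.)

Heat load = 44.1 × 10⁶ BTU = 44,100,000 BTU
Gas: input = 44,100,000 / 0.97 = 45,463,918 BTU = 454.6 therm → 454.6 × $0.865 = $393.26; + 5 × $16.15 standing = $474.01
Electric: 44,100,000 BTU / 3412 = 12,920 kWh → × $0.229 = $2,959.82; + 5 × $12.98 standing = $3,024.72
Difference = |$474.01 − $3,024.72| = $2,550.71

$2550.71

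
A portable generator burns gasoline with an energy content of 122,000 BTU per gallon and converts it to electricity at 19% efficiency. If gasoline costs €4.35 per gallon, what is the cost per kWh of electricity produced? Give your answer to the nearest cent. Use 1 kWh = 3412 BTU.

Electrical output per gallon = 122,000 BTU × 0.19 / 3412 BTU/kWh = 6.794 kWh
Cost per kWh = €4.35 / 6.794 kWh = €0.640

€0.64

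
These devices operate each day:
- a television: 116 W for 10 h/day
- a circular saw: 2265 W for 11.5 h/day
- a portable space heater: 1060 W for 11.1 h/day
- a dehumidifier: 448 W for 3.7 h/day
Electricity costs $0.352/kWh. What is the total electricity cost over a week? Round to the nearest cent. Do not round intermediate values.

television: 116 W × 10 h × 7 d = 8,120 Wh = 8.12 kWh
circular saw: 2265 W × 11.5 h × 7 d = 182,332 Wh = 182.3 kWh
portable space heater: 1060 W × 11.1 h × 7 d = 82,362 Wh = 82.36 kWh
dehumidifier: 448 W × 3.7 h × 7 d = 11,603 Wh = 11.6 kWh
Total energy = 8.12 + 182.3 + 82.36 + 11.6 = 284.4 kWh
Cost = 284.4 kWh × $0.352 = $100.12

$100.12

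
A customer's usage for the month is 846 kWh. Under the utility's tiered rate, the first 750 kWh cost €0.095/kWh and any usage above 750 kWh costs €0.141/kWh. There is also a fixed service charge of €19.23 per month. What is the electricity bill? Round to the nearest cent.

First 750 kWh × €0.095 = €71.25
Remaining 96 kWh × €0.141 = €13.54
Energy charge = €84.79; + service €19.23 = €104.02

€104.02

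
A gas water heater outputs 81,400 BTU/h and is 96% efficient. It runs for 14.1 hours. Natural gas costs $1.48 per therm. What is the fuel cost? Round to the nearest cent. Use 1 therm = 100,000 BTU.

$17.69

Heat delivered = 81,400 BTU/h × 14.1 h = 1,147,740 BTU
Gas input = 1,147,740 / 0.96 = 1,195,562 BTU
= 1,195,562 / 100,000 = 11.96 therm
Cost = 11.96 × $1.48/therm = $17.69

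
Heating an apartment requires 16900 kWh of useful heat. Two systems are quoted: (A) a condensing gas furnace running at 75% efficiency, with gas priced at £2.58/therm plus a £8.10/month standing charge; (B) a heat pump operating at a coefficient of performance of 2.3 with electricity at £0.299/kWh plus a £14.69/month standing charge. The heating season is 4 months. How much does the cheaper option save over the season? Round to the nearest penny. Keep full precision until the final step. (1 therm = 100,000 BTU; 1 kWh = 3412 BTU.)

Heat load = 16900 kWh × 3412 = 57,662,800 BTU
Gas: input = 57,662,800 / 0.75 = 76,883,733 BTU = 768.8 therm → 768.8 × £2.58 = £1,983.60; + 4 × £8.10 standing = £2,016.00
Heat pump: 57,662,800 BTU / 3412 = 16,900 kWh heat; / 2.3 = 7,348 kWh in → × £0.299 = £2,197.00; + 4 × £14.69 standing = £2,255.76
Difference = |£2,016.00 − £2,255.76| = £239.76

£239.76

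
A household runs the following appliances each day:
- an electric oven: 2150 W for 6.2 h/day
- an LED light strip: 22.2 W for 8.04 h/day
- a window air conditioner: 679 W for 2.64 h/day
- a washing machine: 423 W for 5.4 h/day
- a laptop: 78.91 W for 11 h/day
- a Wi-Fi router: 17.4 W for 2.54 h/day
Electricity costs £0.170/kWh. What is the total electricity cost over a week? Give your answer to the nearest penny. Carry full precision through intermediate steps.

£22.01

electric oven: 2150 W × 6.2 h × 7 d = 93,310 Wh = 93.31 kWh
LED light strip: 22.2 W × 8.04 h × 7 d = 1,249 Wh = 1.249 kWh
window air conditioner: 679 W × 2.64 h × 7 d = 12,548 Wh = 12.55 kWh
washing machine: 423 W × 5.4 h × 7 d = 15,989 Wh = 15.99 kWh
laptop: 78.91 W × 11 h × 7 d = 6,076 Wh = 6.076 kWh
Wi-Fi router: 17.4 W × 2.54 h × 7 d = 309 Wh = 0.3094 kWh
Total energy = 93.31 + 1.249 + 12.55 + 15.99 + 6.076 + 0.3094 = 129.5 kWh
Cost = 129.5 kWh × £0.170 = £22.01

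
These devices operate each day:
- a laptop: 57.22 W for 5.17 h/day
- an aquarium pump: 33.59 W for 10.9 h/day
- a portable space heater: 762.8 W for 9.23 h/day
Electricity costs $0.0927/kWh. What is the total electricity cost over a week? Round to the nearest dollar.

laptop: 57.22 W × 5.17 h × 7 d = 2,071 Wh = 2.071 kWh
aquarium pump: 33.59 W × 10.9 h × 7 d = 2,563 Wh = 2.563 kWh
portable space heater: 762.8 W × 9.23 h × 7 d = 49,285 Wh = 49.28 kWh
Total energy = 2.071 + 2.563 + 49.28 = 53.92 kWh
Cost = 53.92 kWh × $0.0927 = $5.00

$5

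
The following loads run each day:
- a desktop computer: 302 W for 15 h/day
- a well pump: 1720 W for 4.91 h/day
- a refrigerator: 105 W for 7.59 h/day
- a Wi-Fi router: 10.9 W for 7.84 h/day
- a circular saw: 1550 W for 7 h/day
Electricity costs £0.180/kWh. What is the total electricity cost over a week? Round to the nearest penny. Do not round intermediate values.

desktop computer: 302 W × 15 h × 7 d = 31,710 Wh = 31.71 kWh
well pump: 1720 W × 4.91 h × 7 d = 59,116 Wh = 59.12 kWh
refrigerator: 105 W × 7.59 h × 7 d = 5,579 Wh = 5.579 kWh
Wi-Fi router: 10.9 W × 7.84 h × 7 d = 598 Wh = 0.5982 kWh
circular saw: 1550 W × 7 h × 7 d = 75,950 Wh = 75.95 kWh
Total energy = 31.71 + 59.12 + 5.579 + 0.5982 + 75.95 = 173 kWh
Cost = 173 kWh × £0.180 = £31.13

£31.13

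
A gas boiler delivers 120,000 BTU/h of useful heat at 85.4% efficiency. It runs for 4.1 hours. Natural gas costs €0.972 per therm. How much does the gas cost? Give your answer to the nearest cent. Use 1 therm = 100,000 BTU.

€5.60

Heat delivered = 120,000 BTU/h × 4.1 h = 492,000 BTU
Gas input = 492,000 / 0.854 = 576,112 BTU
= 576,112 / 100,000 = 5.761 therm
Cost = 5.761 × €0.972/therm = €5.60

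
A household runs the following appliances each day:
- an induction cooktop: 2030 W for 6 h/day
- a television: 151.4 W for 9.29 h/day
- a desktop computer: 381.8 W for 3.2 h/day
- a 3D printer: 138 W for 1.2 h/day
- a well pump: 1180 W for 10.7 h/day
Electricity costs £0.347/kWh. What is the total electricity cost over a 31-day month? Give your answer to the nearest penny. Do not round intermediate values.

induction cooktop: 2030 W × 6 h × 31 d = 377,580 Wh = 377.6 kWh
television: 151.4 W × 9.29 h × 31 d = 43,602 Wh = 43.6 kWh
desktop computer: 381.8 W × 3.2 h × 31 d = 37,875 Wh = 37.87 kWh
3D printer: 138 W × 1.2 h × 31 d = 5,134 Wh = 5.134 kWh
well pump: 1180 W × 10.7 h × 31 d = 391,406 Wh = 391.4 kWh
Total energy = 377.6 + 43.6 + 37.87 + 5.134 + 391.4 = 855.6 kWh
Cost = 855.6 kWh × £0.347 = £296.89

£296.89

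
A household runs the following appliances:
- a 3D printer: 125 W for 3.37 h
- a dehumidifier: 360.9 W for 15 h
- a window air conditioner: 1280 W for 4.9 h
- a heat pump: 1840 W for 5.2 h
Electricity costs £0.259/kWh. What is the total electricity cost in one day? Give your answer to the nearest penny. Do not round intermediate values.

£5.61

3D printer: 125 W × 3.37 h = 421 Wh = 0.4213 kWh
dehumidifier: 360.9 W × 15 h = 5,414 Wh = 5.413 kWh
window air conditioner: 1280 W × 4.9 h = 6,272 Wh = 6.272 kWh
heat pump: 1840 W × 5.2 h = 9,568 Wh = 9.568 kWh
Total energy = 0.4213 + 5.413 + 6.272 + 9.568 = 21.67 kWh
Cost = 21.67 kWh × £0.259 = £5.61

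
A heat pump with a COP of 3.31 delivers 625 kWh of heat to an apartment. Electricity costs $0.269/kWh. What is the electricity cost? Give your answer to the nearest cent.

Electrical input = 625 kWh / 3.31 = 188.8 kWh
Cost = 188.8 × $0.269/kWh = $50.79

$50.79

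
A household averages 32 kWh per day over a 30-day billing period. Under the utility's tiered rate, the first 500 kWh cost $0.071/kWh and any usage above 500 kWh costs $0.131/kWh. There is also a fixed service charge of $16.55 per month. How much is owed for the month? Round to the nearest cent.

Usage = 32 kWh/day × 30 days = 960 kWh
First 500 kWh × $0.071 = $35.50
Remaining 460 kWh × $0.131 = $60.26
Energy charge = $95.76; + service $16.55 = $112.31

$112.31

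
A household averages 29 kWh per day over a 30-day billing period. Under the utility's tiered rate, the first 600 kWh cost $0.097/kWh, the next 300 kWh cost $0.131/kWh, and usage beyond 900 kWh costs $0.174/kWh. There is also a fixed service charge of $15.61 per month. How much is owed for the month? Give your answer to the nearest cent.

Usage = 29 kWh/day × 30 days = 870 kWh
First 600 kWh × $0.097 = $58.20
Next 270 kWh × $0.131 = $35.37
Remaining tier: 0 kWh (not reached)
Energy charge = $93.57; + service $15.61 = $109.18

$109.18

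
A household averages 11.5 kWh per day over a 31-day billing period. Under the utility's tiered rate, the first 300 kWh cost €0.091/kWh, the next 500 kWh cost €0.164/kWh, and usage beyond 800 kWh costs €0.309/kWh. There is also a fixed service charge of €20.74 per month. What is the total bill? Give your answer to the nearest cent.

Usage = 11.5 kWh/day × 31 days = 356.5 kWh
First 300 kWh × €0.091 = €27.30
Next 56.5 kWh × €0.164 = €9.27
Remaining tier: 0 kWh (not reached)
Energy charge = €36.57; + service €20.74 = €57.31

€57.31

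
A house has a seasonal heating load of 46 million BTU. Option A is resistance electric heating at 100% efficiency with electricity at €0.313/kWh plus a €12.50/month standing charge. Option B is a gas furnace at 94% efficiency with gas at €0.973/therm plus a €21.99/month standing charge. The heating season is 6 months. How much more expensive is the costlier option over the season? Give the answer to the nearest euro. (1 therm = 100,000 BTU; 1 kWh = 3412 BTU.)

Heat load = 46 × 10⁶ BTU = 46,000,000 BTU
Gas: input = 46,000,000 / 0.94 = 48,936,170 BTU = 489.4 therm → 489.4 × €0.973 = €476.15; + 6 × €21.99 standing = €608.09
Electric: 46,000,000 BTU / 3412 = 13,480 kWh → × €0.313 = €4,219.81; + 6 × €12.50 standing = €4,294.81
Difference = |€608.09 − €4,294.81| = €3,686.72 ≈ €3687

€3687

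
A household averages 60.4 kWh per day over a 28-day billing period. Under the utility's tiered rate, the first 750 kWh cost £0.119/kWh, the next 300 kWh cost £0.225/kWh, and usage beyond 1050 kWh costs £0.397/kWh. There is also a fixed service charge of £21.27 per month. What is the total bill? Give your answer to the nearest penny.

£432.58

Usage = 60.4 kWh/day × 28 days = 1691.2 kWh
First 750 kWh × £0.119 = £89.25
Next 300 kWh × £0.225 = £67.50
Remaining 641.2 kWh × £0.397 = £254.56
Energy charge = £411.31; + service £21.27 = £432.58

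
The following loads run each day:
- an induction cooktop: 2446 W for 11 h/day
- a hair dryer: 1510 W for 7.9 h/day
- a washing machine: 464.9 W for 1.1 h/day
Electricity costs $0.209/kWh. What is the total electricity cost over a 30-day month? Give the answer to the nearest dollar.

induction cooktop: 2446 W × 11 h × 30 d = 807,180 Wh = 807.2 kWh
hair dryer: 1510 W × 7.9 h × 30 d = 357,870 Wh = 357.9 kWh
washing machine: 464.9 W × 1.1 h × 30 d = 15,342 Wh = 15.34 kWh
Total energy = 807.2 + 357.9 + 15.34 = 1,180 kWh
Cost = 1,180 kWh × $0.209 = $246.70 ≈ $247

$247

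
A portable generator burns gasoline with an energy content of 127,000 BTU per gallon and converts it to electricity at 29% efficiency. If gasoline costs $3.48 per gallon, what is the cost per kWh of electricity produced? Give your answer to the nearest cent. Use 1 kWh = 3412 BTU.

$0.32

Electrical output per gallon = 127,000 BTU × 0.29 / 3412 BTU/kWh = 10.79 kWh
Cost per kWh = $3.48 / 10.79 kWh = $0.322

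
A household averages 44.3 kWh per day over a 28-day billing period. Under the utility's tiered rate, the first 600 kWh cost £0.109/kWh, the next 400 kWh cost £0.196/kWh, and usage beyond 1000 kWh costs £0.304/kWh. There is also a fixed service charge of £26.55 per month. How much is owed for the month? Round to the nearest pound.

£243

Usage = 44.3 kWh/day × 28 days = 1240.4 kWh
First 600 kWh × £0.109 = £65.40
Next 400 kWh × £0.196 = £78.40
Remaining 240.4 kWh × £0.304 = £73.08
Energy charge = £216.88; + service £26.55 = £243.43 ≈ £243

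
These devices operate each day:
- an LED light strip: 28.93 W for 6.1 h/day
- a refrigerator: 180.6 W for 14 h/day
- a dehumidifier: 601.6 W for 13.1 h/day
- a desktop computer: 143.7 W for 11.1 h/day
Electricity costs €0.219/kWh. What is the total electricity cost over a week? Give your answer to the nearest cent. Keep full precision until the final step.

LED light strip: 28.93 W × 6.1 h × 7 d = 1,235 Wh = 1.235 kWh
refrigerator: 180.6 W × 14 h × 7 d = 17,699 Wh = 17.7 kWh
dehumidifier: 601.6 W × 13.1 h × 7 d = 55,167 Wh = 55.17 kWh
desktop computer: 143.7 W × 11.1 h × 7 d = 11,165 Wh = 11.17 kWh
Total energy = 1.235 + 17.7 + 55.17 + 11.17 = 85.27 kWh
Cost = 85.27 kWh × €0.219 = €18.67

€18.67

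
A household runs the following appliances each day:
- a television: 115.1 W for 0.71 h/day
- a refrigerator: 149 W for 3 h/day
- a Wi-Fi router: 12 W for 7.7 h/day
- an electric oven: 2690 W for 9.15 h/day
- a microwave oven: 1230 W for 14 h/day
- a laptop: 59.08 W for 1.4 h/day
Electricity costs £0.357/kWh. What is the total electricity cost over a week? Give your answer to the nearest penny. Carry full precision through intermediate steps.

television: 115.1 W × 0.71 h × 7 d = 572 Wh = 0.572 kWh
refrigerator: 149 W × 3 h × 7 d = 3,129 Wh = 3.129 kWh
Wi-Fi router: 12 W × 7.7 h × 7 d = 647 Wh = 0.6468 kWh
electric oven: 2690 W × 9.15 h × 7 d = 172,294 Wh = 172.3 kWh
microwave oven: 1230 W × 14 h × 7 d = 120,540 Wh = 120.5 kWh
laptop: 59.08 W × 1.4 h × 7 d = 579 Wh = 0.579 kWh
Total energy = 0.572 + 3.129 + 0.6468 + 172.3 + 120.5 + 0.579 = 297.8 kWh
Cost = 297.8 kWh × £0.357 = £106.30

£106.30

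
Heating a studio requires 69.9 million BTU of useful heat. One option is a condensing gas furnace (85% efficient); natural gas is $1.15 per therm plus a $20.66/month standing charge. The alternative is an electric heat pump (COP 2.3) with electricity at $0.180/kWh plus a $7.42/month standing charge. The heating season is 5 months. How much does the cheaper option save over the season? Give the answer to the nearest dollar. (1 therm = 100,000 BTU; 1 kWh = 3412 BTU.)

Heat load = 69.9 × 10⁶ BTU = 69,900,000 BTU
Gas: input = 69,900,000 / 0.850 = 82,235,294 BTU = 822.4 therm → 822.4 × $1.15 = $945.71; + 5 × $20.66 standing = $1,049.01
Heat pump: 69,900,000 BTU / 3412 = 20,490 kWh heat; / 2.3 = 8,907 kWh in → × $0.180 = $1,603.29; + 5 × $7.42 standing = $1,640.39
Difference = |$1,049.01 − $1,640.39| = $591.39 ≈ $591

$591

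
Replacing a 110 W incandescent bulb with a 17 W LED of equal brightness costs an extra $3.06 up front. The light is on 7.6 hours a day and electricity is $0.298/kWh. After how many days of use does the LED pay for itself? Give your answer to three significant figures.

Power saved = 110 − 17 = 93 W
Daily energy saved = 93 W × 7.6 h = 706.8 Wh = 0.7068 kWh
Daily savings = 0.7068 × $0.298 = $0.2106
Payback = $3.06 / $0.2106 per day = 14.53 days

14.5 days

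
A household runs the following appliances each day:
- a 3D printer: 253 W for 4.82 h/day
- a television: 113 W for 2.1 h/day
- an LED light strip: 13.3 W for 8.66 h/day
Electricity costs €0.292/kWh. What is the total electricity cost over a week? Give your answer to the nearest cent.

€3.21

3D printer: 253 W × 4.82 h × 7 d = 8,536 Wh = 8.536 kWh
television: 113 W × 2.1 h × 7 d = 1,661 Wh = 1.661 kWh
LED light strip: 13.3 W × 8.66 h × 7 d = 806 Wh = 0.8062 kWh
Total energy = 8.536 + 1.661 + 0.8062 = 11 kWh
Cost = 11 kWh × €0.292 = €3.21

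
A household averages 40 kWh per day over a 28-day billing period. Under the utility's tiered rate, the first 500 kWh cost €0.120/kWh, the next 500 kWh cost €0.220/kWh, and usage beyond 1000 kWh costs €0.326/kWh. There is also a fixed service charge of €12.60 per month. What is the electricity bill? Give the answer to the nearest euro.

Usage = 40 kWh/day × 28 days = 1120 kWh
First 500 kWh × €0.120 = €60.00
Next 500 kWh × €0.220 = €110.00
Remaining 120 kWh × €0.326 = €39.12
Energy charge = €209.12; + service €12.60 = €221.72 ≈ €222

€222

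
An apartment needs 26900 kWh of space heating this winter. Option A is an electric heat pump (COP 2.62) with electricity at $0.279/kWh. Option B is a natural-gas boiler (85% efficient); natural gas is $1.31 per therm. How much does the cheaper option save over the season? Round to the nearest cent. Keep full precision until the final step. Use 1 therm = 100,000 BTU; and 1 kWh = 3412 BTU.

$1450.01

Heat load = 26900 kWh × 3412 = 91,782,800 BTU
Gas: input = 91,782,800 / 0.85 = 107,979,765 BTU = 1,080 therm → 1,080 × $1.31 = $1,414.53
Heat pump: 91,782,800 BTU / 3412 = 26,900 kWh heat; / 2.62 = 10,270 kWh in → × $0.279 = $2,864.54
Difference = |$1,414.53 − $2,864.54| = $1,450.01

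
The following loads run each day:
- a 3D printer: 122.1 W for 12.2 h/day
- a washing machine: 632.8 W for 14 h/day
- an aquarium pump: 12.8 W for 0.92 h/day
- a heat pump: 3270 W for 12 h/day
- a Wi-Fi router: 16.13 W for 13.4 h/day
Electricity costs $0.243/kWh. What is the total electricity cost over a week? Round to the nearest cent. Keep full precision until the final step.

3D printer: 122.1 W × 12.2 h × 7 d = 10,427 Wh = 10.43 kWh
washing machine: 632.8 W × 14 h × 7 d = 62,014 Wh = 62.01 kWh
aquarium pump: 12.8 W × 0.92 h × 7 d = 82 Wh = 0.08243 kWh
heat pump: 3270 W × 12 h × 7 d = 274,680 Wh = 274.7 kWh
Wi-Fi router: 16.13 W × 13.4 h × 7 d = 1,513 Wh = 1.513 kWh
Total energy = 10.43 + 62.01 + 0.08243 + 274.7 + 1.513 = 348.7 kWh
Cost = 348.7 kWh × $0.243 = $84.74

$84.74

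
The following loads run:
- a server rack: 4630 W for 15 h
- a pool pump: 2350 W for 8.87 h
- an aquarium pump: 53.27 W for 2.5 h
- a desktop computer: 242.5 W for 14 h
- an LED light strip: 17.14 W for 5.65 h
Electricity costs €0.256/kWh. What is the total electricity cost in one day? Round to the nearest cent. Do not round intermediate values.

server rack: 4630 W × 15 h = 69,450 Wh = 69.45 kWh
pool pump: 2350 W × 8.87 h = 20,844 Wh = 20.84 kWh
aquarium pump: 53.27 W × 2.5 h = 133 Wh = 0.1332 kWh
desktop computer: 242.5 W × 14 h = 3,395 Wh = 3.395 kWh
LED light strip: 17.14 W × 5.65 h = 97 Wh = 0.09684 kWh
Total energy = 69.45 + 20.84 + 0.1332 + 3.395 + 0.09684 = 93.92 kWh
Cost = 93.92 kWh × €0.256 = €24.04

€24.04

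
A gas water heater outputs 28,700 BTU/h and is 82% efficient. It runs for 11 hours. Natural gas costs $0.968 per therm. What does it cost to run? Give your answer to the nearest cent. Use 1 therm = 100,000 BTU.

Heat delivered = 28,700 BTU/h × 11 h = 315,700 BTU
Gas input = 315,700 / 0.82 = 385,000 BTU
= 385,000 / 100,000 = 3.85 therm
Cost = 3.85 × $0.968/therm = $3.73

$3.73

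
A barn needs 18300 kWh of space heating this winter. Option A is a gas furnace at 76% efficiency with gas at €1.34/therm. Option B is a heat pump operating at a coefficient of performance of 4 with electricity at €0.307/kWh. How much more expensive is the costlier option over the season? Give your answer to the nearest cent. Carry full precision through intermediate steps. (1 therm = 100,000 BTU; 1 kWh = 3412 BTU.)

€303.62

Heat load = 18300 kWh × 3412 = 62,439,600 BTU
Gas: input = 62,439,600 / 0.76 = 82,157,368 BTU = 821.6 therm → 821.6 × €1.34 = €1,100.91
Heat pump: 62,439,600 BTU / 3412 = 18,300 kWh heat; / 4 = 4,575 kWh in → × €0.307 = €1,404.53
Difference = |€1,100.91 − €1,404.53| = €303.62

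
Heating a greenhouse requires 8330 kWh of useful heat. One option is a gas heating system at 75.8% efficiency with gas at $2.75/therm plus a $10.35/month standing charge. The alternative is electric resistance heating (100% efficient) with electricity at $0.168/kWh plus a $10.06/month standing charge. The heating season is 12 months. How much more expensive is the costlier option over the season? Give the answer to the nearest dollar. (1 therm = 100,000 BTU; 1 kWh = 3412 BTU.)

Heat load = 8330 kWh × 3412 = 28,421,960 BTU
Gas: input = 28,421,960 / 0.758 = 37,495,989 BTU = 375 therm → 375 × $2.75 = $1,031.14; + 12 × $10.35 standing = $1,155.34
Electric: 28,421,960 BTU / 3412 = 8,330 kWh → × $0.168 = $1,399.44; + 12 × $10.06 standing = $1,520.16
Difference = |$1,155.34 − $1,520.16| = $364.82 ≈ $365

$365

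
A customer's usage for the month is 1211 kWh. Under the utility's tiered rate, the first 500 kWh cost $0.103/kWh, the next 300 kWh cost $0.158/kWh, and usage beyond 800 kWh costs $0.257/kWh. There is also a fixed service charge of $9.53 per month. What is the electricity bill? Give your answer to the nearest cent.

$214.06

First 500 kWh × $0.103 = $51.50
Next 300 kWh × $0.158 = $47.40
Remaining 411 kWh × $0.257 = $105.63
Energy charge = $204.53; + service $9.53 = $214.06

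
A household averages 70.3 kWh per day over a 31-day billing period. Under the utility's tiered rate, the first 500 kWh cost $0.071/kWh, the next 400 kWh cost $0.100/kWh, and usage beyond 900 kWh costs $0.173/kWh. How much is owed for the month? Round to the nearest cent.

$296.82

Usage = 70.3 kWh/day × 31 days = 2179.3 kWh
First 500 kWh × $0.071 = $35.50
Next 400 kWh × $0.100 = $40.00
Remaining 1279.3 kWh × $0.173 = $221.32
Total = $296.82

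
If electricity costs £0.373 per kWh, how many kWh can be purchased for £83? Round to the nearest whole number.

£83 / £0.373 per kWh = 222.5 kWh

223 kWh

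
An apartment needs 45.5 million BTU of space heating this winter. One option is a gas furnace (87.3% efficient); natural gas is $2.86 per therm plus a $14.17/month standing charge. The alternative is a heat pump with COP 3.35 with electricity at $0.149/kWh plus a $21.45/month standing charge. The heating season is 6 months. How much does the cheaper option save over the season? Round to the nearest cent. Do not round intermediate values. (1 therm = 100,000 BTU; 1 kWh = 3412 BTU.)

Heat load = 45.5 × 10⁶ BTU = 45,500,000 BTU
Gas: input = 45,500,000 / 0.873 = 52,119,129 BTU = 521.2 therm → 521.2 × $2.86 = $1,490.61; + 6 × $14.17 standing = $1,575.63
Heat pump: 45,500,000 BTU / 3412 = 13,340 kWh heat; / 3.35 = 3,981 kWh in → × $0.149 = $593.12; + 6 × $21.45 standing = $721.82
Difference = |$1,575.63 − $721.82| = $853.81

$853.81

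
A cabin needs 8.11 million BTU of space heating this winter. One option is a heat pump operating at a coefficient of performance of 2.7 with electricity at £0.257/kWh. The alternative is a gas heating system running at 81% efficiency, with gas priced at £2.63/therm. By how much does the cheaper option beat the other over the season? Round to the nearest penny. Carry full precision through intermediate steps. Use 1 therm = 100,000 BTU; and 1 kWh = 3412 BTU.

£37.08

Heat load = 8.11 × 10⁶ BTU = 8,110,000 BTU
Gas: input = 8,110,000 / 0.81 = 10,012,346 BTU = 100.1 therm → 100.1 × £2.63 = £263.32
Heat pump: 8,110,000 BTU / 3412 = 2,377 kWh heat; / 2.7 = 880.3 kWh in → × £0.257 = £226.25
Difference = |£263.32 − £226.25| = £37.08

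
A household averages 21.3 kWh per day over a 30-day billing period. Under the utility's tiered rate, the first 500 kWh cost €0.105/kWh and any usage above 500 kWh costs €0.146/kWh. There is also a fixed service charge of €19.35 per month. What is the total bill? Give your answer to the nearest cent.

€92.14

Usage = 21.3 kWh/day × 30 days = 639 kWh
First 500 kWh × €0.105 = €52.50
Remaining 139 kWh × €0.146 = €20.29
Energy charge = €72.79; + service €19.35 = €92.14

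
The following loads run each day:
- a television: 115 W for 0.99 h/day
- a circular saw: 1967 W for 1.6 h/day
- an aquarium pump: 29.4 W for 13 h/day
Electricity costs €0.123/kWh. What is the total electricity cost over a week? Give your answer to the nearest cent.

€3.14

television: 115 W × 0.99 h × 7 d = 797 Wh = 0.7969 kWh
circular saw: 1967 W × 1.6 h × 7 d = 22,030 Wh = 22.03 kWh
aquarium pump: 29.4 W × 13 h × 7 d = 2,675 Wh = 2.675 kWh
Total energy = 0.7969 + 22.03 + 2.675 = 25.5 kWh
Cost = 25.5 kWh × €0.123 = €3.14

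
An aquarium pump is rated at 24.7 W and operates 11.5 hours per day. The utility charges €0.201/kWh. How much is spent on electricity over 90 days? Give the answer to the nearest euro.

Energy = 24.7 W × 11.5 h/day × 90 days = 25,564 Wh = 25.56 kWh
Cost = 25.56 kWh × €0.201/kWh = €5.14 ≈ €5

€5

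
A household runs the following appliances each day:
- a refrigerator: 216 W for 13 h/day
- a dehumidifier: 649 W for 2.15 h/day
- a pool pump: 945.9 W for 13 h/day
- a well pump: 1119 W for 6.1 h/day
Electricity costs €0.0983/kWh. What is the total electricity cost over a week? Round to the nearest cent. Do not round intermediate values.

refrigerator: 216 W × 13 h × 7 d = 19,656 Wh = 19.66 kWh
dehumidifier: 649 W × 2.15 h × 7 d = 9,767 Wh = 9.767 kWh
pool pump: 945.9 W × 13 h × 7 d = 86,077 Wh = 86.08 kWh
well pump: 1119 W × 6.1 h × 7 d = 47,781 Wh = 47.78 kWh
Total energy = 19.66 + 9.767 + 86.08 + 47.78 = 163.3 kWh
Cost = 163.3 kWh × €0.0983 = €16.05

€16.05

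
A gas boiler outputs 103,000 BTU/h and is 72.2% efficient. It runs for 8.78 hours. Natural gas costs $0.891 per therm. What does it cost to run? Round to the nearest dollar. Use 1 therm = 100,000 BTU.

$11

Heat delivered = 103,000 BTU/h × 8.78 h = 904,340 BTU
Gas input = 904,340 / 0.722 = 1,252,548 BTU
= 1,252,548 / 100,000 = 12.53 therm
Cost = 12.53 × $0.891/therm = $11.16 ≈ $11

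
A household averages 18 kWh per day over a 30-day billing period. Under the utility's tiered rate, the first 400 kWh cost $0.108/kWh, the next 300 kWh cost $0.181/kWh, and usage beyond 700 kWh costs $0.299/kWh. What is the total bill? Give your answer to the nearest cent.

Usage = 18 kWh/day × 30 days = 540 kWh
First 400 kWh × $0.108 = $43.20
Next 140 kWh × $0.181 = $25.34
Remaining tier: 0 kWh (not reached)
Total = $68.54

$68.54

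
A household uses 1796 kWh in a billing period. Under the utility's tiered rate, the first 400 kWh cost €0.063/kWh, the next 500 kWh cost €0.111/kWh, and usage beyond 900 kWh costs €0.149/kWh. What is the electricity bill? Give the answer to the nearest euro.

€214

First 400 kWh × €0.063 = €25.20
Next 500 kWh × €0.111 = €55.50
Remaining 896 kWh × €0.149 = €133.50
Total = €214.20 ≈ €214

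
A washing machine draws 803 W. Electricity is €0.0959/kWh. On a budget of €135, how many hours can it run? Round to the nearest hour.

Energy budget = €135 / €0.0959 per kWh = 1,408 kWh = 1,407,716 Wh
Runtime = 1,407,716 Wh / 803 W = 1,753 h

1753 h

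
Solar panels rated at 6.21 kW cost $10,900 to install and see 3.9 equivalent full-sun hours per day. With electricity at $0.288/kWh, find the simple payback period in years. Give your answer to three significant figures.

Daily generation = 6.21 kW × 3.9 h = 24.22 kWh
Annual generation = 24.22 × 365 = 8839.9 kWh
Annual savings = 8839.9 × $0.288 = $2,545.90
Payback = $10,900 / $2,545.90 = 4.28 years

4.28 years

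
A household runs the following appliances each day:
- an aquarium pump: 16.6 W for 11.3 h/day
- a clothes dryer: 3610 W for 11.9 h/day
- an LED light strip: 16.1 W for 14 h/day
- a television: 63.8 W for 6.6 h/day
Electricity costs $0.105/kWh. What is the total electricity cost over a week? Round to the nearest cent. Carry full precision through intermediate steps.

aquarium pump: 16.6 W × 11.3 h × 7 d = 1,313 Wh = 1.313 kWh
clothes dryer: 3610 W × 11.9 h × 7 d = 300,713 Wh = 300.7 kWh
LED light strip: 16.1 W × 14 h × 7 d = 1,578 Wh = 1.578 kWh
television: 63.8 W × 6.6 h × 7 d = 2,948 Wh = 2.948 kWh
Total energy = 1.313 + 300.7 + 1.578 + 2.948 = 306.6 kWh
Cost = 306.6 kWh × $0.105 = $32.19

$32.19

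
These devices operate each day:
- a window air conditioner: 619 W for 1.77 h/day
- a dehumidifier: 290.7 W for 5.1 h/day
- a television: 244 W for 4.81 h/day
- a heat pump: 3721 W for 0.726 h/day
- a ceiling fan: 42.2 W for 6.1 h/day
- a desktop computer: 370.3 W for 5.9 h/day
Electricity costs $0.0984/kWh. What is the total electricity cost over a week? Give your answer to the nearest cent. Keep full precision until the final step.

$6.13

window air conditioner: 619 W × 1.77 h × 7 d = 7,669 Wh = 7.669 kWh
dehumidifier: 290.7 W × 5.1 h × 7 d = 10,378 Wh = 10.38 kWh
television: 244 W × 4.81 h × 7 d = 8,215 Wh = 8.215 kWh
heat pump: 3721 W × 0.726 h × 7 d = 18,910 Wh = 18.91 kWh
ceiling fan: 42.2 W × 6.1 h × 7 d = 1,802 Wh = 1.802 kWh
desktop computer: 370.3 W × 5.9 h × 7 d = 15,293 Wh = 15.29 kWh
Total energy = 7.669 + 10.38 + 8.215 + 18.91 + 1.802 + 15.29 = 62.27 kWh
Cost = 62.27 kWh × $0.0984 = $6.13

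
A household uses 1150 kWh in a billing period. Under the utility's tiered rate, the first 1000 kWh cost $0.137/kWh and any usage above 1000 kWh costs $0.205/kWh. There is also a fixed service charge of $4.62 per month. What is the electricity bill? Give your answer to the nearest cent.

$172.37

First 1000 kWh × $0.137 = $137.00
Remaining 150 kWh × $0.205 = $30.75
Energy charge = $167.75; + service $4.62 = $172.37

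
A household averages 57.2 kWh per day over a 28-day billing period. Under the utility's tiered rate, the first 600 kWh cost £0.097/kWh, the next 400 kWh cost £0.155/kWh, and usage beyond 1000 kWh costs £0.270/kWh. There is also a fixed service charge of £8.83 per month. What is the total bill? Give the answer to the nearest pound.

£291

Usage = 57.2 kWh/day × 28 days = 1601.6 kWh
First 600 kWh × £0.097 = £58.20
Next 400 kWh × £0.155 = £62.00
Remaining 601.6 kWh × £0.270 = £162.43
Energy charge = £282.63; + service £8.83 = £291.46 ≈ £291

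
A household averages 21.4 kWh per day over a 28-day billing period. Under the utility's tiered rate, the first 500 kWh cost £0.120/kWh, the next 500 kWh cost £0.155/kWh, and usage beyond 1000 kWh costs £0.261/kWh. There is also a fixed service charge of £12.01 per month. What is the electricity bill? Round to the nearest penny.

Usage = 21.4 kWh/day × 28 days = 599.2 kWh
First 500 kWh × £0.120 = £60.00
Next 99.2 kWh × £0.155 = £15.38
Remaining tier: 0 kWh (not reached)
Energy charge = £75.38; + service £12.01 = £87.39

£87.39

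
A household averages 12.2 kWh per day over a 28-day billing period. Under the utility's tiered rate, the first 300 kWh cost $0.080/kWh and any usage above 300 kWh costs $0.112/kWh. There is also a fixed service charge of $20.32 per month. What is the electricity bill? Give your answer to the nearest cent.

$48.98

Usage = 12.2 kWh/day × 28 days = 341.6 kWh
First 300 kWh × $0.080 = $24.00
Remaining 41.6 kWh × $0.112 = $4.66
Energy charge = $28.66; + service $20.32 = $48.98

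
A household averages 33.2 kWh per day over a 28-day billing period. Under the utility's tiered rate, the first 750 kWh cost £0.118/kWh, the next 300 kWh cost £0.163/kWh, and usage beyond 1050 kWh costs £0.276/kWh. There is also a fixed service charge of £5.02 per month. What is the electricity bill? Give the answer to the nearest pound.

£123

Usage = 33.2 kWh/day × 28 days = 929.6 kWh
First 750 kWh × £0.118 = £88.50
Next 179.6 kWh × £0.163 = £29.27
Remaining tier: 0 kWh (not reached)
Energy charge = £117.77; + service £5.02 = £122.79 ≈ £123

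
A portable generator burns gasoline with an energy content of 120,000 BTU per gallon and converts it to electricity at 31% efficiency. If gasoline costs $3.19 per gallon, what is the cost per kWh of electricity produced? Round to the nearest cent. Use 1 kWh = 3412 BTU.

Electrical output per gallon = 120,000 BTU × 0.31 / 3412 BTU/kWh = 10.9 kWh
Cost per kWh = $3.19 / 10.9 kWh = $0.293

$0.29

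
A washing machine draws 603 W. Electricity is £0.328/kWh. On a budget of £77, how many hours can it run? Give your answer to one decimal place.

Energy budget = £77 / £0.328 per kWh = 234.8 kWh = 234,756 Wh
Runtime = 234,756 Wh / 603 W = 389.3 h

389.3 h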